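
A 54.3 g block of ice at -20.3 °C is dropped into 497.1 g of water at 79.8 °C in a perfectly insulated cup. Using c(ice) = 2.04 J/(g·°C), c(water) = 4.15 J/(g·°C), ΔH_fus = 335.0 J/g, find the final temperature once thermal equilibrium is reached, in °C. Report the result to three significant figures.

T_f = 63.0 °C

Heat to bring ice to 0 °C and melt it: q₁ = 54.3×2.04×20.3 + 54.3×335.0 = 20439 J
Heat the water can supply cooling to 0 °C: 497.1×4.15×79.8 = 164625 J > q₁, so all ice melts.
Energy balance: 497.1×4.15×(79.8 − T) = 20439 + 54.3×4.15×(T − 0)
2062.965(79.8 − T) = 20439 + 225.345 T
164625 − 20439 = 2288.310 T
T = 144186 / 2288.310 = 63.01 °C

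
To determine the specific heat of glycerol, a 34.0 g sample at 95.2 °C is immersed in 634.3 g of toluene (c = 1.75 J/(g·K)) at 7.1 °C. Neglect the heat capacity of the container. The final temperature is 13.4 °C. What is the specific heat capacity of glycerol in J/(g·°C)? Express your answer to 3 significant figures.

q_gained = (634.3 × 1.75) × (13.4 − 7.1) = 6993 J
q_lost = 34.0 × c × (95.2 − 13.4) = 2781.2 c
Set equal: c = 6993 / 2781.2 = 2.51 J/(g·°C)

c = 2.51 J/(g·°C)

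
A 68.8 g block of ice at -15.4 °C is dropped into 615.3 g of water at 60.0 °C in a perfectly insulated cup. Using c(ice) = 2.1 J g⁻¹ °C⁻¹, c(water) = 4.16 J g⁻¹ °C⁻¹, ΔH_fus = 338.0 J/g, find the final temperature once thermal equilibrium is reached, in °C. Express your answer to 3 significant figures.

T_f = 45.0 °C

Heat to bring ice to 0 °C and melt it: q₁ = 68.8×2.1×15.4 + 68.8×338.0 = 25479 J
Heat the water can supply cooling to 0 °C: 615.3×4.16×60.0 = 153579 J > q₁, so all ice melts.
Energy balance: 615.3×4.16×(60.0 − T) = 25479 + 68.8×4.16×(T − 0)
2559.648(60.0 − T) = 25479 + 286.208 T
153579 − 25479 = 2845.856 T
T = 128100 / 2845.856 = 45.01 °C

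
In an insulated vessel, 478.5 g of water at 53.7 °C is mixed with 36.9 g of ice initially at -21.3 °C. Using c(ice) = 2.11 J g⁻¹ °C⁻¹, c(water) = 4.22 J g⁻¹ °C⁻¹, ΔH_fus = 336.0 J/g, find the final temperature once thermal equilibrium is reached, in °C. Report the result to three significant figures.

T_f = 43.4 °C

Heat to bring ice to 0 °C and melt it: q₁ = 36.9×2.11×21.3 + 36.9×336.0 = 14057 J
Heat the water can supply cooling to 0 °C: 478.5×4.22×53.7 = 108435 J > q₁, so all ice melts.
Energy balance: 478.5×4.22×(53.7 − T) = 14057 + 36.9×4.22×(T − 0)
2019.27(53.7 − T) = 14057 + 155.718 T
108435 − 14057 = 2174.988 T
T = 94378 / 2174.988 = 43.39 °C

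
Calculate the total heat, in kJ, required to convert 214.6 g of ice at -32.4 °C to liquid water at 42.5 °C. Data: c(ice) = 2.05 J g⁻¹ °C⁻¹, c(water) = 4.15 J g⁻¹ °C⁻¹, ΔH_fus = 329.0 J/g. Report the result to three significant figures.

q = 123 kJ

q1 (heat ice -32.4→0.0 °C): 214.6 × 2.05 × 32.4 = 14254 J
q2 (melt at 0 °C): 214.6 × 329.0 = 70603 J
q3 (heat water 0.0→42.5 °C): 214.6 × 4.15 × 42.5 = 37850 J
Total: 14254 + 70603 + 37850 = 122707 J = 123 kJ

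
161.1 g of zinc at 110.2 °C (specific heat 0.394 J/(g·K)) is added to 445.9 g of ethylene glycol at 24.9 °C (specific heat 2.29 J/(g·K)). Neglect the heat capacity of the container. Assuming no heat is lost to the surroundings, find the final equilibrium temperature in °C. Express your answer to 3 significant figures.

Heat lost by zinc = heat gained by ethylene glycol.
(161.1)(0.394)(110.2 − T) = (445.9)(2.29)(T − 24.9)
63.4734 (110.2 − T) = 1021.111 (T − 24.9)
6994.8 − 63.4734 T = 1021.111 T − 25426
32420.8 = 1084.5844 T
T = 29.89 °C

T_f = 29.9 °C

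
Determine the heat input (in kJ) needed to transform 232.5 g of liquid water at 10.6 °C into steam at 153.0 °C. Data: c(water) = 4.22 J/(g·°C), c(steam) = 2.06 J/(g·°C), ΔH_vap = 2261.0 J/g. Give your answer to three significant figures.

q = 639 kJ

q1 (heat water 10.6→100.0 °C): 232.5 × 4.22 × 89.4 = 87715 J
q2 (vaporize at 100 °C): 232.5 × 2261.0 = 525683 J
q3 (heat steam 100.0→153.0 °C): 232.5 × 2.06 × 53.0 = 25384 J
Total: 87715 + 525683 + 25384 = 638782 J = 639 kJ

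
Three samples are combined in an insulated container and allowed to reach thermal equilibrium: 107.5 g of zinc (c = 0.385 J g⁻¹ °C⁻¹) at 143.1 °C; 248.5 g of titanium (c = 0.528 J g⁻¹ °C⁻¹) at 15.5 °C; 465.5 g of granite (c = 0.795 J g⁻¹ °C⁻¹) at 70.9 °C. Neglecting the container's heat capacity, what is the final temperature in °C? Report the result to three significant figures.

Σ mᵢcᵢ(T − Tᵢ) = 0  ⇒  T = Σ mᵢcᵢTᵢ / Σ mᵢcᵢ
Σ mᵢcᵢ = 107.5×0.385 + 248.5×0.528 + 465.5×0.795 = 542.6680
Σ mᵢcᵢTᵢ = 41.3875×143.1 + 131.208×15.5 + 370.0725×70.9 = 34194
T = 34194 / 542.6680 = 63.01 °C

T_f = 63.0 °C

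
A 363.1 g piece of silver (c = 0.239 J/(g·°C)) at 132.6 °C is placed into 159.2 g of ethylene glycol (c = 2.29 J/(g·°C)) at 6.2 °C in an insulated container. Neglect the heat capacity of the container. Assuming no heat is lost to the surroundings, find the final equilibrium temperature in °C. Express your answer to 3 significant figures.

T_f = 30.5 °C

Heat lost by silver = heat gained by ethylene glycol.
(363.1)(0.239)(132.6 − T) = (159.2)(2.29)(T − 6.2)
86.7809 (132.6 − T) = 364.568 (T − 6.2)
11507 − 86.7809 T = 364.568 T − 2260.3
13767.3 = 451.3489 T
T = 30.50 °C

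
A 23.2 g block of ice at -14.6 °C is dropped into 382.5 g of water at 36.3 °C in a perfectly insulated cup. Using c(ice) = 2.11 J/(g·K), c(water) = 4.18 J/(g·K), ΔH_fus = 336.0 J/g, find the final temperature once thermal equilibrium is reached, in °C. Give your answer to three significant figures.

T_f = 29.2 °C

Heat to bring ice to 0 °C and melt it: q₁ = 23.2×2.11×14.6 + 23.2×336.0 = 8509.9 J
Heat the water can supply cooling to 0 °C: 382.5×4.18×36.3 = 58038.3 J > q₁, so all ice melts.
Energy balance: 382.5×4.18×(36.3 − T) = 8509.9 + 23.2×4.18×(T − 0)
1598.85(36.3 − T) = 8509.9 + 96.976 T
58038.3 − 8509.9 = 1695.826 T
T = 49528.4 / 1695.826 = 29.21 °C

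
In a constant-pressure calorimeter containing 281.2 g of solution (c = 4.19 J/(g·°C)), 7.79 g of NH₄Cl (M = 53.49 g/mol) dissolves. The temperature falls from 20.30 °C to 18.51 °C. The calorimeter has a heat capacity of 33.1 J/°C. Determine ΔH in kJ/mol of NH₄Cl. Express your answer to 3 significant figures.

|ΔT| = |18.51 − 20.30| = 1.79 °C
|q_surr| = (281.2 × 4.19 + 33.1) × 1.79 = 1211.328 × 1.79 = 2168 J
n(NH₄Cl) = 7.79 / 53.49 = 0.1456 mol
Temperature fell, so q_rxn = +|q_surr| = 2.168 kJ
ΔH = q_rxn / n = 14.89 kJ/mol

ΔH = 14.9 kJ/mol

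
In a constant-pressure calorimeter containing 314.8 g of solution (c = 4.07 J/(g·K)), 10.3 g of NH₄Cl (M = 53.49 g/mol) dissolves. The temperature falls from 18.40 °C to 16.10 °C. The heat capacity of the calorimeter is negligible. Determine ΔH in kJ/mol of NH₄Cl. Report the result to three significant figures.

ΔH = 15.3 kJ/mol

|ΔT| = |16.10 − 18.40| = 2.30 °C
|q_surr| = (314.8 × 4.07) × 2.30 = 1281.236 × 2.30 = 2947 J
n(NH₄Cl) = 10.3 / 53.49 = 0.1926 mol
Temperature fell, so q_rxn = +|q_surr| = 2.947 kJ
ΔH = q_rxn / n = 15.30 kJ/mol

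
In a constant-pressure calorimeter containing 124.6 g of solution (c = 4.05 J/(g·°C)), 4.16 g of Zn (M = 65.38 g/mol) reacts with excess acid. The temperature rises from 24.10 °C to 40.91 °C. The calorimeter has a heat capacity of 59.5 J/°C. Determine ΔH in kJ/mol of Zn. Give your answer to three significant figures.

ΔH = -149 kJ/mol

|ΔT| = |40.91 − 24.10| = 16.81 °C
|q_surr| = (124.6 × 4.05 + 59.5) × 16.81 = 564.13 × 16.81 = 9483 J
n(Zn) = 4.16 / 65.38 = 0.06363 mol
Temperature rose, so q_rxn = −|q_surr| = -9.483 kJ
ΔH = q_rxn / n = -149.0 kJ/mol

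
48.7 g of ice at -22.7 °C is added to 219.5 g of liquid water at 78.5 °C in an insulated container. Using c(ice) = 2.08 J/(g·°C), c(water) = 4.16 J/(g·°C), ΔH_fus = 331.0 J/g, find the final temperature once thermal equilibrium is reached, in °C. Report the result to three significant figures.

T_f = 47.7 °C

Heat to bring ice to 0 °C and melt it: q₁ = 48.7×2.08×22.7 + 48.7×331.0 = 18419 J
Heat the water can supply cooling to 0 °C: 219.5×4.16×78.5 = 71679.9 J > q₁, so all ice melts.
Energy balance: 219.5×4.16×(78.5 − T) = 18419 + 48.7×4.16×(T − 0)
913.12(78.5 − T) = 18419 + 202.592 T
71679.9 − 18419 = 1115.712 T
T = 53260.9 / 1115.712 = 47.74 °C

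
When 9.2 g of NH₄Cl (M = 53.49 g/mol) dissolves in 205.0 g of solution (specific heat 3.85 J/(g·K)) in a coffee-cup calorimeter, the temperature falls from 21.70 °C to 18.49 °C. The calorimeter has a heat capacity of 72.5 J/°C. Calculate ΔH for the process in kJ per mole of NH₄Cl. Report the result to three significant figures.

ΔH = 16.1 kJ/mol

|ΔT| = |18.49 − 21.70| = 3.21 °C
|q_surr| = (205.0 × 3.85 + 72.5) × 3.21 = 861.75 × 3.21 = 2766 J
n(NH₄Cl) = 9.2 / 53.49 = 0.1720 mol
Temperature fell, so q_rxn = +|q_surr| = 2.766 kJ
ΔH = q_rxn / n = 16.08 kJ/mol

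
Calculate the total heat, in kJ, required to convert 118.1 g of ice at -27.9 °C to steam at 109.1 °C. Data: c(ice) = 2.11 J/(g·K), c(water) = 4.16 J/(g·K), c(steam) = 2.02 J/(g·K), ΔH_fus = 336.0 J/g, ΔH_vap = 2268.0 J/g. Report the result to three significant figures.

q = 366 kJ

q1 (heat ice -27.9→0.0 °C): 118.1 × 2.11 × 27.9 = 6952 J
q2 (melt at 0 °C): 118.1 × 336.0 = 39682 J
q3 (heat water 0.0→100.0 °C): 118.1 × 4.16 × 100.0 = 49130 J
q4 (vaporize at 100 °C): 118.1 × 2268.0 = 267851 J
q5 (heat steam 100.0→109.1 °C): 118.1 × 2.02 × 9.1 = 2171 J
Total: 6952 + 39682 + 49130 + 267851 + 2171 = 365786 J = 366 kJ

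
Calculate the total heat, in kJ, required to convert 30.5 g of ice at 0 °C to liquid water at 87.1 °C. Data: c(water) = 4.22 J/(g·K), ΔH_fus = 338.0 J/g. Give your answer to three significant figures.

q = 21.5 kJ

q1 (melt at 0 °C): 30.5 × 338.0 = 10309 J
q2 (heat water 0.0→87.1 °C): 30.5 × 4.22 × 87.1 = 11211 J
Total: 10309 + 11211 = 21520 J = 21.5 kJ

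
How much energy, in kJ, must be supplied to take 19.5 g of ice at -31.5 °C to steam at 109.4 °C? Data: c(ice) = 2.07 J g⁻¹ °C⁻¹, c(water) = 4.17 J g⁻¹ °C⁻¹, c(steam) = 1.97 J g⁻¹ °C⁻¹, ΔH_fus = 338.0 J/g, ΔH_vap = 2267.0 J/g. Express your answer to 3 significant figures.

q = 60.6 kJ

q1 (heat ice -31.5→0.0 °C): 19.5 × 2.07 × 31.5 = 1271 J
q2 (melt at 0 °C): 19.5 × 338.0 = 6591 J
q3 (heat water 0.0→100.0 °C): 19.5 × 4.17 × 100.0 = 8132 J
q4 (vaporize at 100 °C): 19.5 × 2267.0 = 44207 J
q5 (heat steam 100.0→109.4 °C): 19.5 × 1.97 × 9.4 = 361 J
Total: 1271 + 6591 + 8132 + 44207 + 361 = 60562 J = 60.6 kJ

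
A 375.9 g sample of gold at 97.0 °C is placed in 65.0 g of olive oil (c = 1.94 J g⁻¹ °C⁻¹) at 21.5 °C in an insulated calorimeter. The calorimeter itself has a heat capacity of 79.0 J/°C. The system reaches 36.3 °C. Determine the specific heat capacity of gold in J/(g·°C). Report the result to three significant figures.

q_gained = (65.0 × 1.94 + 79.0) × (36.3 − 21.5) = 3035 J
q_lost = 375.9 × c × (97.0 − 36.3) = 22817.13 c
Set equal: c = 3035 / 22817.13 = 0.133 J/(g·°C)

c = 0.133 J/(g·°C)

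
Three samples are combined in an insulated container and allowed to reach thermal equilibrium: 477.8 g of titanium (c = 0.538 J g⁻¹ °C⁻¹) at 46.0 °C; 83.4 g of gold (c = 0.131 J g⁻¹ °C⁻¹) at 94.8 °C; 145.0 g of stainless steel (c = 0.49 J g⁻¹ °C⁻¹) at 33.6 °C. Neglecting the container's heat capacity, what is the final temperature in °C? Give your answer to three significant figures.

T_f = 45.0 °C

Σ mᵢcᵢ(T − Tᵢ) = 0  ⇒  T = Σ mᵢcᵢTᵢ / Σ mᵢcᵢ
Σ mᵢcᵢ = 477.8×0.538 + 83.4×0.131 + 145.0×0.49 = 339.0318
Σ mᵢcᵢTᵢ = 257.0564×46.0 + 10.9254×94.8 + 71.05×33.6 = 15248
T = 15248 / 339.0318 = 44.98 °C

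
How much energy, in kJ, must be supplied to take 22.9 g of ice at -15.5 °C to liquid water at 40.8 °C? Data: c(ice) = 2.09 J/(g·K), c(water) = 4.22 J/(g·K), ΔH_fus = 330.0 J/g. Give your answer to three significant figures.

q1 (heat ice -15.5→0.0 °C): 22.9 × 2.09 × 15.5 = 742 J
q2 (melt at 0 °C): 22.9 × 330.0 = 7557 J
q3 (heat water 0.0→40.8 °C): 22.9 × 4.22 × 40.8 = 3943 J
Total: 742 + 7557 + 3943 = 12242 J = 12.2 kJ

q = 12.2 kJ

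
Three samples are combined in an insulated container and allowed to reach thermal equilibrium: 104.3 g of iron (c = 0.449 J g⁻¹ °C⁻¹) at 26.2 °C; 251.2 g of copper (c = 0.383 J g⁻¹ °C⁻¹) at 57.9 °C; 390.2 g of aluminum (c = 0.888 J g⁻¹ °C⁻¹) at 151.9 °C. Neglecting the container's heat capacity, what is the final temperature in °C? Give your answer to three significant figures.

Σ mᵢcᵢ(T − Tᵢ) = 0  ⇒  T = Σ mᵢcᵢTᵢ / Σ mᵢcᵢ
Σ mᵢcᵢ = 104.3×0.449 + 251.2×0.383 + 390.2×0.888 = 489.5379
Σ mᵢcᵢTᵢ = 46.8307×26.2 + 96.2096×57.9 + 346.4976×151.9 = 59430
T = 59430 / 489.5379 = 121.4 °C

T_f = 121 °C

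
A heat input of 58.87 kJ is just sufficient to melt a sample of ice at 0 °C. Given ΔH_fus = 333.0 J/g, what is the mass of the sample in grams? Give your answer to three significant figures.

m = q / ΔH_fus = 58870 J / 333.0 J/g = 177 g

m = 177 g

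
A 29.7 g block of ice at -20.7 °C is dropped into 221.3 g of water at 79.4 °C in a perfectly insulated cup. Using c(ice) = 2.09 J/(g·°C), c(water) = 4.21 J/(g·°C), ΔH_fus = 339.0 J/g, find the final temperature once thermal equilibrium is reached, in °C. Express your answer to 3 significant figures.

T_f = 59.3 °C

Heat to bring ice to 0 °C and melt it: q₁ = 29.7×2.09×20.7 + 29.7×339.0 = 11353 J
Heat the water can supply cooling to 0 °C: 221.3×4.21×79.4 = 73974.8 J > q₁, so all ice melts.
Energy balance: 221.3×4.21×(79.4 − T) = 11353 + 29.7×4.21×(T − 0)
931.673(79.4 − T) = 11353 + 125.037 T
73974.8 − 11353 = 1056.710 T
T = 62621.8 / 1056.710 = 59.26 °C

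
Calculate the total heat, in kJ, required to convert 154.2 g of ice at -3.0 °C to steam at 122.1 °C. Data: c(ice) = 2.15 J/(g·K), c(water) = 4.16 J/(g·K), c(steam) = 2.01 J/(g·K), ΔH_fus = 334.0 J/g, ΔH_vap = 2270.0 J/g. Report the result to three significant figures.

q1 (heat ice -3.0→0.0 °C): 154.2 × 2.15 × 3.0 = 995 J
q2 (melt at 0 °C): 154.2 × 334.0 = 51503 J
q3 (heat water 0.0→100.0 °C): 154.2 × 4.16 × 100.0 = 64147 J
q4 (vaporize at 100 °C): 154.2 × 2270.0 = 350034 J
q5 (heat steam 100.0→122.1 °C): 154.2 × 2.01 × 22.1 = 6850 J
Total: 995 + 51503 + 64147 + 350034 + 6850 = 473529 J = 474 kJ

q = 474 kJ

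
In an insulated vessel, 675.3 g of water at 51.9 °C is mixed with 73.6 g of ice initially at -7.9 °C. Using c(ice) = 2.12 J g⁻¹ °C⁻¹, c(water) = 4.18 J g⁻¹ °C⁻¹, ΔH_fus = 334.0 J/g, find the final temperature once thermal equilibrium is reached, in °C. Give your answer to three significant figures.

Heat to bring ice to 0 °C and melt it: q₁ = 73.6×2.12×7.9 + 73.6×334.0 = 25815 J
Heat the water can supply cooling to 0 °C: 675.3×4.18×51.9 = 146501 J > q₁, so all ice melts.
Energy balance: 675.3×4.18×(51.9 − T) = 25815 + 73.6×4.18×(T − 0)
2822.754(51.9 − T) = 25815 + 307.648 T
146501 − 25815 = 3130.402 T
T = 120686 / 3130.402 = 38.55 °C

T_f = 38.6 °C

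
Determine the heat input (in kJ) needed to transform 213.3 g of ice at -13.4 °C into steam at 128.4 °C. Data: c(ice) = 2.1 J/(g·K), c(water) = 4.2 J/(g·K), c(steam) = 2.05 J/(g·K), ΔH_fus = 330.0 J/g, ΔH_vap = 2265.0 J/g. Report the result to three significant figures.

q = 662 kJ

q1 (heat ice -13.4→0.0 °C): 213.3 × 2.1 × 13.4 = 6002 J
q2 (melt at 0 °C): 213.3 × 330.0 = 70389 J
q3 (heat water 0.0→100.0 °C): 213.3 × 4.2 × 100.0 = 89586 J
q4 (vaporize at 100 °C): 213.3 × 2265.0 = 483125 J
q5 (heat steam 100.0→128.4 °C): 213.3 × 2.05 × 28.4 = 12418 J
Total: 6002 + 70389 + 89586 + 483125 + 12418 = 661520 J = 662 kJ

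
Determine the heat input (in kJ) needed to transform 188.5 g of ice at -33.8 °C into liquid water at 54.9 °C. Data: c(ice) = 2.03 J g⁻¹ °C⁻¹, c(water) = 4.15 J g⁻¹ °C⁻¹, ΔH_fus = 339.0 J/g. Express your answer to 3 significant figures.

q = 120 kJ

q1 (heat ice -33.8→0.0 °C): 188.5 × 2.03 × 33.8 = 12934 J
q2 (melt at 0 °C): 188.5 × 339.0 = 63902 J
q3 (heat water 0.0→54.9 °C): 188.5 × 4.15 × 54.9 = 42947 J
Total: 12934 + 63902 + 42947 = 119783 J = 120 kJ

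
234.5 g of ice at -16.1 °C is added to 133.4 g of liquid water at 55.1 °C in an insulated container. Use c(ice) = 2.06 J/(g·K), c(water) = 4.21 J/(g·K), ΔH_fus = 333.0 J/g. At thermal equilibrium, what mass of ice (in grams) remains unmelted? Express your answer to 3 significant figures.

m_ice remaining = 165 g

Heat to warm all ice to 0 °C: 234.5×2.06×16.1 = 7777.4 J
Heat released by water cooling to 0 °C: 133.4×4.21×55.1 = 30945 J
30945 J < 7777.4 + 234.5×333.0 = 85865.9 J, so not all ice melts; final T = 0 °C.
Heat left for melting: 30945 − 7777.4 = 23167.6 J
Mass melted = 23167.6 / 333.0 = 69.57 g
Ice remaining = 234.5 − 69.57 = 164.93 g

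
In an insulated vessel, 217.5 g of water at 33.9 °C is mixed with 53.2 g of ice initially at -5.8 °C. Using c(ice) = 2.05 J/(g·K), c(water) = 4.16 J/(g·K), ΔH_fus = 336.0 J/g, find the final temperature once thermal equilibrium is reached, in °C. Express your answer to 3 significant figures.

Heat to bring ice to 0 °C and melt it: q₁ = 53.2×2.05×5.8 + 53.2×336.0 = 18508 J
Heat the water can supply cooling to 0 °C: 217.5×4.16×33.9 = 30672.7 J > q₁, so all ice melts.
Energy balance: 217.5×4.16×(33.9 − T) = 18508 + 53.2×4.16×(T − 0)
904.8(33.9 − T) = 18508 + 221.312 T
30672.7 − 18508 = 1126.112 T
T = 12164.7 / 1126.112 = 10.80 °C

T_f = 10.8 °C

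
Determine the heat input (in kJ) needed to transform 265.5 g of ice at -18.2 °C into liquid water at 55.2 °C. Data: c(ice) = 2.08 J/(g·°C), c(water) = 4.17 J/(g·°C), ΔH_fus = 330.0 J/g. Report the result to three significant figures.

q1 (heat ice -18.2→0.0 °C): 265.5 × 2.08 × 18.2 = 10051 J
q2 (melt at 0 °C): 265.5 × 330.0 = 87615 J
q3 (heat water 0.0→55.2 °C): 265.5 × 4.17 × 55.2 = 61114 J
Total: 10051 + 87615 + 61114 = 158780 J = 159 kJ

q = 159 kJ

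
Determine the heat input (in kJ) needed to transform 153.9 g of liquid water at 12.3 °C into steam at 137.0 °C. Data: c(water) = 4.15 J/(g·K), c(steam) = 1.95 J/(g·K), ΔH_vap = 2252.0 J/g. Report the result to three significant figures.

q = 414 kJ

q1 (heat water 12.3→100.0 °C): 153.9 × 4.15 × 87.7 = 56013 J
q2 (vaporize at 100 °C): 153.9 × 2252.0 = 346583 J
q3 (heat steam 100.0→137.0 °C): 153.9 × 1.95 × 37.0 = 11104 J
Total: 56013 + 346583 + 11104 = 413700 J = 414 kJ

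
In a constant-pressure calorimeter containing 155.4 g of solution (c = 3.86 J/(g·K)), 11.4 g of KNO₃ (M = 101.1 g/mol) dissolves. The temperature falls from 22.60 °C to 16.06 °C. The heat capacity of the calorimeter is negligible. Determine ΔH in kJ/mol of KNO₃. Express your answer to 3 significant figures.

|ΔT| = |16.06 − 22.60| = 6.54 °C
|q_surr| = (155.4 × 3.86) × 6.54 = 599.844 × 6.54 = 3923 J
n(KNO₃) = 11.4 / 101.1 = 0.1128 mol
Temperature fell, so q_rxn = +|q_surr| = 3.923 kJ
ΔH = q_rxn / n = 34.78 kJ/mol

ΔH = 34.8 kJ/mol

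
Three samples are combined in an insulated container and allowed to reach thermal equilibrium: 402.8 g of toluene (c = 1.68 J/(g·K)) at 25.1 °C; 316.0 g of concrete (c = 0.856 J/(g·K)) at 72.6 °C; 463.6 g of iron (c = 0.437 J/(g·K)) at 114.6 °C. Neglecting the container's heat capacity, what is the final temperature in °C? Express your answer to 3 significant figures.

Σ mᵢcᵢ(T − Tᵢ) = 0  ⇒  T = Σ mᵢcᵢTᵢ / Σ mᵢcᵢ
Σ mᵢcᵢ = 402.8×1.68 + 316.0×0.856 + 463.6×0.437 = 1149.7932
Σ mᵢcᵢTᵢ = 676.704×25.1 + 270.496×72.6 + 202.5932×114.6 = 59840
T = 59840 / 1149.7932 = 52.04 °C

T_f = 52.0 °C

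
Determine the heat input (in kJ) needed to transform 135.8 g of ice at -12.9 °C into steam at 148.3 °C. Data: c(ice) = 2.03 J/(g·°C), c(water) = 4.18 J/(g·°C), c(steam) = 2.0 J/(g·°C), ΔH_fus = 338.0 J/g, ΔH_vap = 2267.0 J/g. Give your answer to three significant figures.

q1 (heat ice -12.9→0.0 °C): 135.8 × 2.03 × 12.9 = 3556 J
q2 (melt at 0 °C): 135.8 × 338.0 = 45900 J
q3 (heat water 0.0→100.0 °C): 135.8 × 4.18 × 100.0 = 56764 J
q4 (vaporize at 100 °C): 135.8 × 2267.0 = 307859 J
q5 (heat steam 100.0→148.3 °C): 135.8 × 2.0 × 48.3 = 13118 J
Total: 3556 + 45900 + 56764 + 307859 + 13118 = 427197 J = 427 kJ

q = 427 kJ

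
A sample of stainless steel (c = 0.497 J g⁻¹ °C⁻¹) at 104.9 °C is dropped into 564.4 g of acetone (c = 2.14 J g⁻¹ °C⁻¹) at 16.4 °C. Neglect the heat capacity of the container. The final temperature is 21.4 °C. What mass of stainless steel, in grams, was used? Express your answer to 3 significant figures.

m = 146 g

q_gained = (564.4 × 2.14) × (21.4 − 16.4) = 6039 J
q_lost = m × 0.497 × (104.9 − 21.4) = 41.4995 m
m = 6039 / 41.4995 = 146 g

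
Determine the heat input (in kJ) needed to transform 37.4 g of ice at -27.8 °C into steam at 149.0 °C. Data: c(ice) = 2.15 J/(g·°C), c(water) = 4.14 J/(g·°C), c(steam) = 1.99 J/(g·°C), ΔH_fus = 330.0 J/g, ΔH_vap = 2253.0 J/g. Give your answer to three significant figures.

q = 118 kJ

q1 (heat ice -27.8→0.0 °C): 37.4 × 2.15 × 27.8 = 2235 J
q2 (melt at 0 °C): 37.4 × 330.0 = 12342 J
q3 (heat water 0.0→100.0 °C): 37.4 × 4.14 × 100.0 = 15484 J
q4 (vaporize at 100 °C): 37.4 × 2253.0 = 84262 J
q5 (heat steam 100.0→149.0 °C): 37.4 × 1.99 × 49.0 = 3647 J
Total: 2235 + 12342 + 15484 + 84262 + 3647 = 117970 J = 118 kJ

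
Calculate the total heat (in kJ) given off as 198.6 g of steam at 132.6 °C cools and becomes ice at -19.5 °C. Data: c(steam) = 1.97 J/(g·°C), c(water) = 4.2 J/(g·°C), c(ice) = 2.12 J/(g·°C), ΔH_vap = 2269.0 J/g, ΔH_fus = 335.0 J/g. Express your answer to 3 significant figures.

q1 (cool steam 132.6→100 °C): 198.6 × 1.97 × 32.6 = 12754 J
q2 (condense at 100 °C): 198.6 × 2269.0 = 450623 J
q3 (cool water 100→0 °C): 198.6 × 4.2 × 100.0 = 83412 J
q4 (freeze at 0 °C): 198.6 × 335.0 = 66531 J
q5 (cool ice 0→-19.5 °C): 198.6 × 2.12 × 19.5 = 8210 J
Total: 12754 + 450623 + 83412 + 66531 + 8210 = 621530 J = 622 kJ

q = 622 kJ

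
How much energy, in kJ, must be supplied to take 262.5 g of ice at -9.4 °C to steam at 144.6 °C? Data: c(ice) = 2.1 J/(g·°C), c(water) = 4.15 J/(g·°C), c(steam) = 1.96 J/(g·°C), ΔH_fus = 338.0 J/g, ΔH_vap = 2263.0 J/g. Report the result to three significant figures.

q = 820 kJ

q1 (heat ice -9.4→0.0 °C): 262.5 × 2.1 × 9.4 = 5182 J
q2 (melt at 0 °C): 262.5 × 338.0 = 88725 J
q3 (heat water 0.0→100.0 °C): 262.5 × 4.15 × 100.0 = 108938 J
q4 (vaporize at 100 °C): 262.5 × 2263.0 = 594038 J
q5 (heat steam 100.0→144.6 °C): 262.5 × 1.96 × 44.6 = 22947 J
Total: 5182 + 88725 + 108938 + 594038 + 22947 = 819830 J = 820 kJ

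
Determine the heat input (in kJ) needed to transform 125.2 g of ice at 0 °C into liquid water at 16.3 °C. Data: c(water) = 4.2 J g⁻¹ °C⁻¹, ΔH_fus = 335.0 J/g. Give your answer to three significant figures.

q1 (melt at 0 °C): 125.2 × 335.0 = 41942 J
q2 (heat water 0.0→16.3 °C): 125.2 × 4.2 × 16.3 = 8571 J
Total: 41942 + 8571 = 50513 J = 50.5 kJ

q = 50.5 kJ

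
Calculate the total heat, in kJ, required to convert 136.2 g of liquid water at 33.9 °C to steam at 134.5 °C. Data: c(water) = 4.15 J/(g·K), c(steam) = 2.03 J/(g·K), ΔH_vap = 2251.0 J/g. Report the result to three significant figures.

q1 (heat water 33.9→100.0 °C): 136.2 × 4.15 × 66.1 = 37362 J
q2 (vaporize at 100 °C): 136.2 × 2251.0 = 306586 J
q3 (heat steam 100.0→134.5 °C): 136.2 × 2.03 × 34.5 = 9539 J
Total: 37362 + 306586 + 9539 = 353487 J = 353 kJ

q = 353 kJ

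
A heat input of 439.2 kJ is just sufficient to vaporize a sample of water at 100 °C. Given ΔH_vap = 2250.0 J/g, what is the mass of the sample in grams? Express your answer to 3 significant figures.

m = q / ΔH_vap = 439200 J / 2250.0 J/g = 195 g

m = 195 g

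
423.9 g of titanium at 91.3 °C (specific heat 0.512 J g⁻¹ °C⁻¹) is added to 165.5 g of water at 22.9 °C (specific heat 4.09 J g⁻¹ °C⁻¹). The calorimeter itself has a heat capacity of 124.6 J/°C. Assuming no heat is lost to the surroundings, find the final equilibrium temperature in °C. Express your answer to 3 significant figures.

T_f = 37.5 °C

Heat lost by titanium = heat gained by water + calorimeter.
(423.9)(0.512)(91.3 − T) = [(165.5)(4.09) + 124.6](T − 22.9)
217.0368 (91.3 − T) = 801.495 (T − 22.9)
19815 − 217.0368 T = 801.495 T − 18354
38169 = 1018.5318 T
T = 37.47 °C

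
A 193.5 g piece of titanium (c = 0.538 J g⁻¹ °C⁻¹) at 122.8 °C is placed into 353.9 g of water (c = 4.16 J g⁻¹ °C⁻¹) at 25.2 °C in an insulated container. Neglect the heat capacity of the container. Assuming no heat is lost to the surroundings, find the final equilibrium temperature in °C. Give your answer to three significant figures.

T_f = 31.6 °C

Heat lost by titanium = heat gained by water.
(193.5)(0.538)(122.8 − T) = (353.9)(4.16)(T − 25.2)
104.103 (122.8 − T) = 1472.224 (T − 25.2)
12784 − 104.103 T = 1472.224 T − 37100
49884 = 1576.327 T
T = 31.646 °C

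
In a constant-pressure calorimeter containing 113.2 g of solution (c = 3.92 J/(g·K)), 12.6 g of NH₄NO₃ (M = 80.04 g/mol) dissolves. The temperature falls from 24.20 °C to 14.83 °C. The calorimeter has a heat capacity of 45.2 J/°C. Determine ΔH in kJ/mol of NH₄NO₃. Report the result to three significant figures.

ΔH = 29.1 kJ/mol

|ΔT| = |14.83 − 24.20| = 9.37 °C
|q_surr| = (113.2 × 3.92 + 45.2) × 9.37 = 488.944 × 9.37 = 4581 J
n(NH₄NO₃) = 12.6 / 80.04 = 0.1574 mol
Temperature fell, so q_rxn = +|q_surr| = 4.581 kJ
ΔH = q_rxn / n = 29.10 kJ/mol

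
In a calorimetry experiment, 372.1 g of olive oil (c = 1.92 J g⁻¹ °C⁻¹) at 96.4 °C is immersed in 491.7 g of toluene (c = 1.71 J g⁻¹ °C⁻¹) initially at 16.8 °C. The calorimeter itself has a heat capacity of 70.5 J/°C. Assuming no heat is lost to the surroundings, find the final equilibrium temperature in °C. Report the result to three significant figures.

Heat lost by olive oil = heat gained by toluene + calorimeter.
(372.1)(1.92)(96.4 − T) = [(491.7)(1.71) + 70.5](T − 16.8)
714.432 (96.4 − T) = 911.307 (T − 16.8)
68871 − 714.432 T = 911.307 T − 15310
84181 = 1625.739 T
T = 51.78 °C

T_f = 51.8 °C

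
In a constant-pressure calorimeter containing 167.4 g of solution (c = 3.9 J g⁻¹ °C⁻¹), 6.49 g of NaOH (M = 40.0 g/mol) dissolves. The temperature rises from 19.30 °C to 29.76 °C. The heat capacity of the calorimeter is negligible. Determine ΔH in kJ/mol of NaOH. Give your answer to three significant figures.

|ΔT| = |29.76 − 19.30| = 10.46 °C
|q_surr| = (167.4 × 3.9) × 10.46 = 652.86 × 10.46 = 6829 J
n(NaOH) = 6.49 / 40.0 = 0.1623 mol
Temperature rose, so q_rxn = −|q_surr| = -6.829 kJ
ΔH = q_rxn / n = -42.08 kJ/mol

ΔH = -42.1 kJ/mol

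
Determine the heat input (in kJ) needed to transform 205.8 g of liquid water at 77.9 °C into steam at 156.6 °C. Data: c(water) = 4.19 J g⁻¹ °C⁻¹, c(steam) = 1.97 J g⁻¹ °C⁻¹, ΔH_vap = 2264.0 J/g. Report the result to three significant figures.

q1 (heat water 77.9→100.0 °C): 205.8 × 4.19 × 22.1 = 19057 J
q2 (vaporize at 100 °C): 205.8 × 2264.0 = 465931 J
q3 (heat steam 100.0→156.6 °C): 205.8 × 1.97 × 56.6 = 22947 J
Total: 19057 + 465931 + 22947 = 507935 J = 508 kJ

q = 508 kJ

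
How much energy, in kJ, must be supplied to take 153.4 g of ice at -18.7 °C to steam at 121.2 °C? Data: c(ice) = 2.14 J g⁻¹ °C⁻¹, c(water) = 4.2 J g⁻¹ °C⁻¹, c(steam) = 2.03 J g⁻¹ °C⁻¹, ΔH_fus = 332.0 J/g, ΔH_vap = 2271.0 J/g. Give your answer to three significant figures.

q1 (heat ice -18.7→0.0 °C): 153.4 × 2.14 × 18.7 = 6139 J
q2 (melt at 0 °C): 153.4 × 332.0 = 50929 J
q3 (heat water 0.0→100.0 °C): 153.4 × 4.2 × 100.0 = 64428 J
q4 (vaporize at 100 °C): 153.4 × 2271.0 = 348371 J
q5 (heat steam 100.0→121.2 °C): 153.4 × 2.03 × 21.2 = 6602 J
Total: 6139 + 50929 + 64428 + 348371 + 6602 = 476469 J = 476 kJ

q = 476 kJ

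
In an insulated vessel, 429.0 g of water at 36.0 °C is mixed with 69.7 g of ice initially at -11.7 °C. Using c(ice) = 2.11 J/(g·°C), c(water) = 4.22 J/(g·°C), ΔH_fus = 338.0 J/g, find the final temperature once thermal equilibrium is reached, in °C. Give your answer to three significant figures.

T_f = 19.0 °C

Heat to bring ice to 0 °C and melt it: q₁ = 69.7×2.11×11.7 + 69.7×338.0 = 25279 J
Heat the water can supply cooling to 0 °C: 429.0×4.22×36.0 = 65173.7 J > q₁, so all ice melts.
Energy balance: 429.0×4.22×(36.0 − T) = 25279 + 69.7×4.22×(T − 0)
1810.38(36.0 − T) = 25279 + 294.134 T
65173.7 − 25279 = 2104.514 T
T = 39894.7 / 2104.514 = 18.96 °C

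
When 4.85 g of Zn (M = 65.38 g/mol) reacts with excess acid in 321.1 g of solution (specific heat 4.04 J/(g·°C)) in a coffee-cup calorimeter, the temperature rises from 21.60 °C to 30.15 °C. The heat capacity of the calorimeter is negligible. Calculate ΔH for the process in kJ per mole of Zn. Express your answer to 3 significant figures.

|ΔT| = |30.15 − 21.60| = 8.55 °C
|q_surr| = (321.1 × 4.04) × 8.55 = 1297.244 × 8.55 = 11090 J
n(Zn) = 4.85 / 65.38 = 0.07418 mol
Temperature rose, so q_rxn = −|q_surr| = -11.09 kJ
ΔH = q_rxn / n = -149.5 kJ/mol

ΔH = -150 kJ/mol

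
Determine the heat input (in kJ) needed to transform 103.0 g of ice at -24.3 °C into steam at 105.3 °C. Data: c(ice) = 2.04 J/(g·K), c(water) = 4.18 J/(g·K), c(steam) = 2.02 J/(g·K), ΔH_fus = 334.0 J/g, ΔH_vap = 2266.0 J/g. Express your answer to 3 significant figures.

q1 (heat ice -24.3→0.0 °C): 103.0 × 2.04 × 24.3 = 5106 J
q2 (melt at 0 °C): 103.0 × 334.0 = 34402 J
q3 (heat water 0.0→100.0 °C): 103.0 × 4.18 × 100.0 = 43054 J
q4 (vaporize at 100 °C): 103.0 × 2266.0 = 233398 J
q5 (heat steam 100.0→105.3 °C): 103.0 × 2.02 × 5.3 = 1103 J
Total: 5106 + 34402 + 43054 + 233398 + 1103 = 317063 J = 317 kJ

q = 317 kJ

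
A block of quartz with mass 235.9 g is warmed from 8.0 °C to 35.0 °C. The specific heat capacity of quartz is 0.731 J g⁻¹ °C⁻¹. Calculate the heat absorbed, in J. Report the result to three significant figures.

q = 4660 J

q = m c ΔT = 235.9 × 0.731 × (35.0 − 8.0)
q = 235.9 × 0.731 × 27.0 = 4656 J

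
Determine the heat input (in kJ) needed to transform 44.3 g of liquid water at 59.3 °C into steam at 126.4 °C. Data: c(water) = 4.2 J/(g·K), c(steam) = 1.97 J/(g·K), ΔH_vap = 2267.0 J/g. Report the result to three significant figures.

q = 110 kJ

q1 (heat water 59.3→100.0 °C): 44.3 × 4.2 × 40.7 = 7573 J
q2 (vaporize at 100 °C): 44.3 × 2267.0 = 100428 J
q3 (heat steam 100.0→126.4 °C): 44.3 × 1.97 × 26.4 = 2304 J
Total: 7573 + 100428 + 2304 = 110305 J = 110 kJ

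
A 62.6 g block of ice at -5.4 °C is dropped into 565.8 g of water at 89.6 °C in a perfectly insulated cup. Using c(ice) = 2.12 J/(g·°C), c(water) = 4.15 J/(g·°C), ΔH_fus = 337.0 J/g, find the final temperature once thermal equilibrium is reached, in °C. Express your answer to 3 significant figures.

Heat to bring ice to 0 °C and melt it: q₁ = 62.6×2.12×5.4 + 62.6×337.0 = 21813 J
Heat the water can supply cooling to 0 °C: 565.8×4.15×89.6 = 210387 J > q₁, so all ice melts.
Energy balance: 565.8×4.15×(89.6 − T) = 21813 + 62.6×4.15×(T − 0)
2348.07(89.6 − T) = 21813 + 259.79 T
210387 − 21813 = 2607.86 T
T = 188574 / 2607.86 = 72.31 °C

T_f = 72.3 °C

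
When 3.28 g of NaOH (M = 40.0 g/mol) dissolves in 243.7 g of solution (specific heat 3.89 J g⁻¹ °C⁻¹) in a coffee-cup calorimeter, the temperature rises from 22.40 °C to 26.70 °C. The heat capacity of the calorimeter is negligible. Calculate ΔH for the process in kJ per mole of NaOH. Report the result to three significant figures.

|ΔT| = |26.70 − 22.40| = 4.30 °C
|q_surr| = (243.7 × 3.89) × 4.30 = 947.993 × 4.30 = 4076 J
n(NaOH) = 3.28 / 40.0 = 0.08200 mol
Temperature rose, so q_rxn = −|q_surr| = -4.076 kJ
ΔH = q_rxn / n = -49.71 kJ/mol

ΔH = -49.7 kJ/mol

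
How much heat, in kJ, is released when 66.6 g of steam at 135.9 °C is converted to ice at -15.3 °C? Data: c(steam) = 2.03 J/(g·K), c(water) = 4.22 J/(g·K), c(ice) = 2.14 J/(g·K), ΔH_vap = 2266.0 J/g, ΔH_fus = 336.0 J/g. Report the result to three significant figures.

q1 (cool steam 135.9→100 °C): 66.6 × 2.03 × 35.9 = 4854 J
q2 (condense at 100 °C): 66.6 × 2266.0 = 150916 J
q3 (cool water 100→0 °C): 66.6 × 4.22 × 100.0 = 28105 J
q4 (freeze at 0 °C): 66.6 × 336.0 = 22378 J
q5 (cool ice 0→-15.3 °C): 66.6 × 2.14 × 15.3 = 2181 J
Total: 4854 + 150916 + 28105 + 22378 + 2181 = 208434 J = 208 kJ

q = 208 kJ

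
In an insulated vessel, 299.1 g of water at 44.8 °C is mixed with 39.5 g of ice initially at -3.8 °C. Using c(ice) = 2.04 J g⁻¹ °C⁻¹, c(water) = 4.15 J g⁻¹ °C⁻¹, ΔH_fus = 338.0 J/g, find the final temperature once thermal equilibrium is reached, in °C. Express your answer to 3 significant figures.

Heat to bring ice to 0 °C and melt it: q₁ = 39.5×2.04×3.8 + 39.5×338.0 = 13657 J
Heat the water can supply cooling to 0 °C: 299.1×4.15×44.8 = 55608.7 J > q₁, so all ice melts.
Energy balance: 299.1×4.15×(44.8 − T) = 13657 + 39.5×4.15×(T − 0)
1241.265(44.8 − T) = 13657 + 163.925 T
55608.7 − 13657 = 1405.190 T
T = 41951.7 / 1405.190 = 29.85 °C

T_f = 29.9 °C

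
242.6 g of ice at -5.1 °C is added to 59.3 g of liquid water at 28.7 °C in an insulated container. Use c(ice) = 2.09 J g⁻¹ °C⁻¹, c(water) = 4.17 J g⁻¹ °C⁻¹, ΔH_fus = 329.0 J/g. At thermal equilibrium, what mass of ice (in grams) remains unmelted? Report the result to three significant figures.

Heat to warm all ice to 0 °C: 242.6×2.09×5.1 = 2585.9 J
Heat released by water cooling to 0 °C: 59.3×4.17×28.7 = 7097.0 J
7097.0 J < 2585.9 + 242.6×329.0 = 82401.3 J, so not all ice melts; final T = 0 °C.
Heat left for melting: 7097.0 − 2585.9 = 4511.1 J
Mass melted = 4511.1 / 329.0 = 13.71 g
Ice remaining = 242.6 − 13.71 = 228.89 g

m_ice remaining = 229 g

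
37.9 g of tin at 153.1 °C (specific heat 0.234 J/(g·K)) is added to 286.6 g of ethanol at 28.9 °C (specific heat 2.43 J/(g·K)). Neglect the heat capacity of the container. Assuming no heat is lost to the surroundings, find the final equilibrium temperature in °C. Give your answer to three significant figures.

T_f = 30.5 °C

Heat lost by tin = heat gained by ethanol.
(37.9)(0.234)(153.1 − T) = (286.6)(2.43)(T − 28.9)
8.8686 (153.1 − T) = 696.438 (T − 28.9)
1357.8 − 8.8686 T = 696.438 T − 20127
21484.8 = 705.3066 T
T = 30.46 °C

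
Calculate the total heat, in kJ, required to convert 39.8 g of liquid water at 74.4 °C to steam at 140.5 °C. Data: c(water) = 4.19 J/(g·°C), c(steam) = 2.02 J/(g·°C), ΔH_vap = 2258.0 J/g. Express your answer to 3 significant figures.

q1 (heat water 74.4→100.0 °C): 39.8 × 4.19 × 25.6 = 4269 J
q2 (vaporize at 100 °C): 39.8 × 2258.0 = 89868 J
q3 (heat steam 100.0→140.5 °C): 39.8 × 2.02 × 40.5 = 3256 J
Total: 4269 + 89868 + 3256 = 97393 J = 97.4 kJ

q = 97.4 kJ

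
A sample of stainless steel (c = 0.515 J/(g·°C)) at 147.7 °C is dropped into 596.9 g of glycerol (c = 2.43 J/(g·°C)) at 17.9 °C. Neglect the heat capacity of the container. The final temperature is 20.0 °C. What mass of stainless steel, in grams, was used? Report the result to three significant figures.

m = 46.3 g

q_gained = (596.9 × 2.43) × (20.0 − 17.9) = 3046 J
q_lost = m × 0.515 × (147.7 − 20.0) = 65.7655 m
m = 3046 / 65.7655 = 46.3 g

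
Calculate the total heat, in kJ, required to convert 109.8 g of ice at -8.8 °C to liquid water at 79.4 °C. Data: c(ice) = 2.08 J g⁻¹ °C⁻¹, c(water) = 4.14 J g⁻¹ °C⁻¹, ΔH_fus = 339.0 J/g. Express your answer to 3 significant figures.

q = 75.3 kJ

q1 (heat ice -8.8→0.0 °C): 109.8 × 2.08 × 8.8 = 2010 J
q2 (melt at 0 °C): 109.8 × 339.0 = 37222 J
q3 (heat water 0.0→79.4 °C): 109.8 × 4.14 × 79.4 = 36093 J
Total: 2010 + 37222 + 36093 = 75325 J = 75.3 kJ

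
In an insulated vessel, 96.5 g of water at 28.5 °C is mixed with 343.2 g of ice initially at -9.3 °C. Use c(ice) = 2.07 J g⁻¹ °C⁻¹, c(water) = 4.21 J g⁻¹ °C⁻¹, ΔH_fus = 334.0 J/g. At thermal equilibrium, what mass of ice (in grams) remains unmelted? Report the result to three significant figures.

Heat to warm all ice to 0 °C: 343.2×2.07×9.3 = 6606.9 J
Heat released by water cooling to 0 °C: 96.5×4.21×28.5 = 11579 J
11579 J < 6606.9 + 343.2×334.0 = 121235.7 J, so not all ice melts; final T = 0 °C.
Heat left for melting: 11579 − 6606.9 = 4972.1 J
Mass melted = 4972.1 / 334.0 = 14.89 g
Ice remaining = 343.2 − 14.89 = 328.31 g

m_ice remaining = 328 g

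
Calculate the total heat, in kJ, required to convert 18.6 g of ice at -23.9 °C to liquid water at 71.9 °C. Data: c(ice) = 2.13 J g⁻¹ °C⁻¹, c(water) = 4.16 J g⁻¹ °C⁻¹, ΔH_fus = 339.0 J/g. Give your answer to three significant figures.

q1 (heat ice -23.9→0.0 °C): 18.6 × 2.13 × 23.9 = 947 J
q2 (melt at 0 °C): 18.6 × 339.0 = 6305 J
q3 (heat water 0.0→71.9 °C): 18.6 × 4.16 × 71.9 = 5563 J
Total: 947 + 6305 + 5563 = 12815 J = 12.8 kJ

q = 12.8 kJ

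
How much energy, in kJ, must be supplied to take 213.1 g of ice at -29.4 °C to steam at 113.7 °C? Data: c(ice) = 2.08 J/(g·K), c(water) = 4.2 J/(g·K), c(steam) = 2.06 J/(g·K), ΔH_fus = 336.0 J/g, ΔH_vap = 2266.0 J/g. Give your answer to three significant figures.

q = 663 kJ

q1 (heat ice -29.4→0.0 °C): 213.1 × 2.08 × 29.4 = 13031 J
q2 (melt at 0 °C): 213.1 × 336.0 = 71602 J
q3 (heat water 0.0→100.0 °C): 213.1 × 4.2 × 100.0 = 89502 J
q4 (vaporize at 100 °C): 213.1 × 2266.0 = 482885 J
q5 (heat steam 100.0→113.7 °C): 213.1 × 2.06 × 13.7 = 6014 J
Total: 13031 + 71602 + 89502 + 482885 + 6014 = 663034 J = 663 kJ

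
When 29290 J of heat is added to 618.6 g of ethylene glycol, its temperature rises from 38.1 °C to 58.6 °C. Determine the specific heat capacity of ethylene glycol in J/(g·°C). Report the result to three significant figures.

c = 2.31 J/(g·°C)

c = q / (m ΔT) = 29290 / (618.6 × 20.5)
c = 29290 / 12681.3 = 2.31 J/(g·°C)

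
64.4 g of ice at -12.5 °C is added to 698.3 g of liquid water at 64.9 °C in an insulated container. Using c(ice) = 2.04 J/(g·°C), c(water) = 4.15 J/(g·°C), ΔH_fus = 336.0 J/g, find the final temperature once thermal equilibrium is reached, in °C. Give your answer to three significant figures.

Heat to bring ice to 0 °C and melt it: q₁ = 64.4×2.04×12.5 + 64.4×336.0 = 23281 J
Heat the water can supply cooling to 0 °C: 698.3×4.15×64.9 = 188077 J > q₁, so all ice melts.
Energy balance: 698.3×4.15×(64.9 − T) = 23281 + 64.4×4.15×(T − 0)
2897.945(64.9 − T) = 23281 + 267.26 T
188077 − 23281 = 3165.205 T
T = 164796 / 3165.205 = 52.06 °C

T_f = 52.1 °C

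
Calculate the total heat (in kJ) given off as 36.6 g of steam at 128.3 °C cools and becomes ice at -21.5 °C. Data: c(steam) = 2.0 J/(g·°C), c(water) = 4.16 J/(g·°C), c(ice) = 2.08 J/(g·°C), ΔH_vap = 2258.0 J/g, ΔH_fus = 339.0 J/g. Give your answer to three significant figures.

q = 114 kJ

q1 (cool steam 128.3→100 °C): 36.6 × 2.0 × 28.3 = 2072 J
q2 (condense at 100 °C): 36.6 × 2258.0 = 82643 J
q3 (cool water 100→0 °C): 36.6 × 4.16 × 100.0 = 15226 J
q4 (freeze at 0 °C): 36.6 × 339.0 = 12407 J
q5 (cool ice 0→-21.5 °C): 36.6 × 2.08 × 21.5 = 1637 J
Total: 2072 + 82643 + 15226 + 12407 + 1637 = 113985 J = 114 kJ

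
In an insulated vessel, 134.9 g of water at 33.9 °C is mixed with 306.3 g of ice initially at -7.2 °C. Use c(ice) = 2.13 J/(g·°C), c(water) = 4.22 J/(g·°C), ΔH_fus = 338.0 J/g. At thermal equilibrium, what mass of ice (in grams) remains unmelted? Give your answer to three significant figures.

m_ice remaining = 263 g

Heat to warm all ice to 0 °C: 306.3×2.13×7.2 = 4697.4 J
Heat released by water cooling to 0 °C: 134.9×4.22×33.9 = 19299 J
19299 J < 4697.4 + 306.3×338.0 = 108226.8 J, so not all ice melts; final T = 0 °C.
Heat left for melting: 19299 − 4697.4 = 14601.6 J
Mass melted = 14601.6 / 338.0 = 43.20 g
Ice remaining = 306.3 − 43.20 = 263.10 g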